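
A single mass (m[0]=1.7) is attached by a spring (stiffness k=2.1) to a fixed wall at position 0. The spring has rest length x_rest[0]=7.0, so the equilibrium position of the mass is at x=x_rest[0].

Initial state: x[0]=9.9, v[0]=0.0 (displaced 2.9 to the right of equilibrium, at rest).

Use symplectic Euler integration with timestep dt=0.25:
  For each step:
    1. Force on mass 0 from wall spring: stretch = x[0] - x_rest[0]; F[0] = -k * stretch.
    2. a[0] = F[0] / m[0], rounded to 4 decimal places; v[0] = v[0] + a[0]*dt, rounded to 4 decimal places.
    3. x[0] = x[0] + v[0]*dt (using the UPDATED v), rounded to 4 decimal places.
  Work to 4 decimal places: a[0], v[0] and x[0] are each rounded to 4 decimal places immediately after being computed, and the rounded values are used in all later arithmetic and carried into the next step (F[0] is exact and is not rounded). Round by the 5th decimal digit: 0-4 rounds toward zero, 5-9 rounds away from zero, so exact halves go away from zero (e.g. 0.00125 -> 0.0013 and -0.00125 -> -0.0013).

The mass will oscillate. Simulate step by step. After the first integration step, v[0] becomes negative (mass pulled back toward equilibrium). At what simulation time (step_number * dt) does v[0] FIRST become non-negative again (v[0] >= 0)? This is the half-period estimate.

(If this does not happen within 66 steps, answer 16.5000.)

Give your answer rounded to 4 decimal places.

Step 0: x=[9.9000] v=[0.0000]
Step 1: x=[9.6761] v=[-0.8956]
Step 2: x=[9.2456] v=[-1.7221]
Step 3: x=[8.6417] v=[-2.4156]
Step 4: x=[7.9111] v=[-2.9226]
Step 5: x=[7.1101] v=[-3.2040]
Step 6: x=[6.3006] v=[-3.2380]
Step 7: x=[5.5451] v=[-3.0220]
Step 8: x=[4.9019] v=[-2.5727]
Step 9: x=[4.4207] v=[-1.9248]
Step 10: x=[4.1386] v=[-1.1283]
Step 11: x=[4.0775] v=[-0.2446]
Step 12: x=[4.2420] v=[0.6579]
First v>=0 after going negative at step 12, time=3.0000

Answer: 3.0000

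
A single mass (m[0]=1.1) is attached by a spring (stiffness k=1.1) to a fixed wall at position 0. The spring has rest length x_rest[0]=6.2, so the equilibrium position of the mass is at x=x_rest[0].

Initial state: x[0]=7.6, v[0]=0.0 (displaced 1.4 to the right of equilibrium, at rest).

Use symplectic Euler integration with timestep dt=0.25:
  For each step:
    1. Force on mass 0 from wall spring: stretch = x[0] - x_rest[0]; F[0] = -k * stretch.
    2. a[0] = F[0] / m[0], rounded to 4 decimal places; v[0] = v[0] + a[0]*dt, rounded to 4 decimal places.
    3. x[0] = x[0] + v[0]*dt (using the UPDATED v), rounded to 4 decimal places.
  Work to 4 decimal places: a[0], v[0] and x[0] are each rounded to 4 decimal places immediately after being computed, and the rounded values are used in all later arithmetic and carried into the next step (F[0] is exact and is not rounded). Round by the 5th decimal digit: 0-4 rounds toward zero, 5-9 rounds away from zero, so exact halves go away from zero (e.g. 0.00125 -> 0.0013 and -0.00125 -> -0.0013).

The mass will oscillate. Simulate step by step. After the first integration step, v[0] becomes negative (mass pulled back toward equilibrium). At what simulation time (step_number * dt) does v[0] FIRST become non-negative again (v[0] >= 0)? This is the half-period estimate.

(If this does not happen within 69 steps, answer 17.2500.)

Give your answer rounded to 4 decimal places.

Step 0: x=[7.6000] v=[0.0000]
Step 1: x=[7.5125] v=[-0.3500]
Step 2: x=[7.3430] v=[-0.6781]
Step 3: x=[7.1020] v=[-0.9639]
Step 4: x=[6.8047] v=[-1.1894]
Step 5: x=[6.4696] v=[-1.3406]
Step 6: x=[6.1176] v=[-1.4080]
Step 7: x=[5.7708] v=[-1.3874]
Step 8: x=[5.4508] v=[-1.2801]
Step 9: x=[5.1776] v=[-1.0928]
Step 10: x=[4.9683] v=[-0.8372]
Step 11: x=[4.8360] v=[-0.5293]
Step 12: x=[4.7889] v=[-0.1883]
Step 13: x=[4.8300] v=[0.1645]
First v>=0 after going negative at step 13, time=3.2500

Answer: 3.2500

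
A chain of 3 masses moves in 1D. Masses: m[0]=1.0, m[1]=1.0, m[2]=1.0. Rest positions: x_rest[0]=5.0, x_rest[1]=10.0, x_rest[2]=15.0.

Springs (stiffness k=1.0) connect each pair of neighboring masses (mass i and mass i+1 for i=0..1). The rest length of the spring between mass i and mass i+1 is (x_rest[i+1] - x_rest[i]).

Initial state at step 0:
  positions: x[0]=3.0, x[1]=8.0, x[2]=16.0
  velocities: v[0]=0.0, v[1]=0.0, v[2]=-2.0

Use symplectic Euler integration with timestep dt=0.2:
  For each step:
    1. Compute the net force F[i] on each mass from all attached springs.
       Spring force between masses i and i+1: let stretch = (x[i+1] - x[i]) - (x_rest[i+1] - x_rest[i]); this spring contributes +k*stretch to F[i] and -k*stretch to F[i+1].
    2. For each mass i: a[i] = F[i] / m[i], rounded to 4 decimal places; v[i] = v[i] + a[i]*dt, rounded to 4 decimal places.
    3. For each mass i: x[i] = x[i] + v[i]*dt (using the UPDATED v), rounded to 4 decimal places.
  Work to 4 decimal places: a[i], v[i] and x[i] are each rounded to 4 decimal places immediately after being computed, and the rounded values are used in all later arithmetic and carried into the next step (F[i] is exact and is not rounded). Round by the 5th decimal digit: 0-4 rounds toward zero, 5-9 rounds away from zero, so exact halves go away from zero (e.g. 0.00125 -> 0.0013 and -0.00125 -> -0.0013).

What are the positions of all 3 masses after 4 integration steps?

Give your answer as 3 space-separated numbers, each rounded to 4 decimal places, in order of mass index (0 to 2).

Answer: 3.0630 8.8471 13.4899

Derivation:
Step 0: x=[3.0000 8.0000 16.0000] v=[0.0000 0.0000 -2.0000]
Step 1: x=[3.0000 8.1200 15.4800] v=[0.0000 0.6000 -2.6000]
Step 2: x=[3.0048 8.3296 14.8656] v=[0.0240 1.0480 -3.0720]
Step 3: x=[3.0226 8.5876 14.1898] v=[0.0890 1.2902 -3.3792]
Step 4: x=[3.0630 8.8471 13.4899] v=[0.2020 1.2976 -3.4996]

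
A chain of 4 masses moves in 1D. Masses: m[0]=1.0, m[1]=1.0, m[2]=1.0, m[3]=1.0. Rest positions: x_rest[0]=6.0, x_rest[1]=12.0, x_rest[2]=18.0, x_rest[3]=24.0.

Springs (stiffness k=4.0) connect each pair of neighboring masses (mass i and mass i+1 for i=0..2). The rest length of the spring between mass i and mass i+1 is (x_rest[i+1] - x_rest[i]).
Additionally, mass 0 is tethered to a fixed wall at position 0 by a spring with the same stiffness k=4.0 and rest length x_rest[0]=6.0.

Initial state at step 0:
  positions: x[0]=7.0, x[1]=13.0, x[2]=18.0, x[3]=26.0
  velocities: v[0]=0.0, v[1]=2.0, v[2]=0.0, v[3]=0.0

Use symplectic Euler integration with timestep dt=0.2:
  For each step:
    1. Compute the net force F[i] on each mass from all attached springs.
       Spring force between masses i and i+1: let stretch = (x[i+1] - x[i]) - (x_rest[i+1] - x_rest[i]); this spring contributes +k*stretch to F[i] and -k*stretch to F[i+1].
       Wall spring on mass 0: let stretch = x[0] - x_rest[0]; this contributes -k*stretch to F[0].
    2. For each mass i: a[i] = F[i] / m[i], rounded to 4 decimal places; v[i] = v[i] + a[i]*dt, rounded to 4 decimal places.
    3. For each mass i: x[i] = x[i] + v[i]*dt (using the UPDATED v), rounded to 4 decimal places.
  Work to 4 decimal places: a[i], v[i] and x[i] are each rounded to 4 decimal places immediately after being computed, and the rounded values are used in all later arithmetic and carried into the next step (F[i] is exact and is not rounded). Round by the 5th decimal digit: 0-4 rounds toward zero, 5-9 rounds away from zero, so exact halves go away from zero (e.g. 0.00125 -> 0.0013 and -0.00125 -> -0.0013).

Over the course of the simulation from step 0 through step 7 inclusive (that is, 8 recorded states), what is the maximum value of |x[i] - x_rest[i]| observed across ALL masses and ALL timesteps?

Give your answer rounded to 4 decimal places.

Step 0: x=[7.0000 13.0000 18.0000 26.0000] v=[0.0000 2.0000 0.0000 0.0000]
Step 1: x=[6.8400 13.2400 18.4800 25.6800] v=[-0.8000 1.2000 2.4000 -1.6000]
Step 2: x=[6.6096 13.2944 19.2736 25.1680] v=[-1.1520 0.2720 3.9680 -2.5600]
Step 3: x=[6.3912 13.2359 20.0536 24.6729] v=[-1.0918 -0.2925 3.9002 -2.4755]
Step 4: x=[6.2454 13.1731 20.4819 24.3987] v=[-0.7290 -0.3141 2.1415 -1.3709]
Step 5: x=[6.2088 13.1713 20.3675 24.4578] v=[-0.1832 -0.0092 -0.5721 0.2957]
Step 6: x=[6.2928 13.2069 19.7561 24.8225] v=[0.4198 0.1778 -3.0568 1.8235]
Step 7: x=[6.4762 13.1841 18.9075 25.3366] v=[0.9168 -0.1141 -4.2430 2.5704]
Max displacement = 2.4819

Answer: 2.4819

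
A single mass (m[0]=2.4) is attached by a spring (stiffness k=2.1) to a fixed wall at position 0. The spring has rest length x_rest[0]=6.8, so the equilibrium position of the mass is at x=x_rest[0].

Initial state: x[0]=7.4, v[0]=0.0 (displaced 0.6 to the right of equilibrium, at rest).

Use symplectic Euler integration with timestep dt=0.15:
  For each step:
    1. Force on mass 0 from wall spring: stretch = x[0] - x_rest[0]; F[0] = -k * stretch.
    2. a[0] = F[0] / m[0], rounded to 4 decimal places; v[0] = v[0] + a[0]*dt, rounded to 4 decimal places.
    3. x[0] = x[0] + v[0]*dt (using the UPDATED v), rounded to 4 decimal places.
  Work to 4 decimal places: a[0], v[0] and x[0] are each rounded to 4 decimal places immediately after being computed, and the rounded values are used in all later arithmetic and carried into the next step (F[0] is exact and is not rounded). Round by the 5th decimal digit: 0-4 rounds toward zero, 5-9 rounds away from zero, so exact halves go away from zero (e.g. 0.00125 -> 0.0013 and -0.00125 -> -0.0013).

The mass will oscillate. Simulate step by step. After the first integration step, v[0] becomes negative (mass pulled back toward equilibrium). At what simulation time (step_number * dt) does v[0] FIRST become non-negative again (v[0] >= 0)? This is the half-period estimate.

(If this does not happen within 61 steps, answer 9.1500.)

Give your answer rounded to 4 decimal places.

Answer: 3.4500

Derivation:
Step 0: x=[7.4000] v=[0.0000]
Step 1: x=[7.3882] v=[-0.0788]
Step 2: x=[7.3648] v=[-0.1560]
Step 3: x=[7.3303] v=[-0.2301]
Step 4: x=[7.2853] v=[-0.2997]
Step 5: x=[7.2308] v=[-0.3634]
Step 6: x=[7.1678] v=[-0.4200]
Step 7: x=[7.0976] v=[-0.4683]
Step 8: x=[7.0215] v=[-0.5074]
Step 9: x=[6.9410] v=[-0.5365]
Step 10: x=[6.8578] v=[-0.5550]
Step 11: x=[6.7734] v=[-0.5626]
Step 12: x=[6.6895] v=[-0.5591]
Step 13: x=[6.6078] v=[-0.5446]
Step 14: x=[6.5299] v=[-0.5194]
Step 15: x=[6.4573] v=[-0.4840]
Step 16: x=[6.3915] v=[-0.4390]
Step 17: x=[6.3337] v=[-0.3854]
Step 18: x=[6.2851] v=[-0.3242]
Step 19: x=[6.2466] v=[-0.2566]
Step 20: x=[6.2190] v=[-0.1840]
Step 21: x=[6.2028] v=[-0.1077]
Step 22: x=[6.1984] v=[-0.0293]
Step 23: x=[6.2059] v=[0.0497]
First v>=0 after going negative at step 23, time=3.4500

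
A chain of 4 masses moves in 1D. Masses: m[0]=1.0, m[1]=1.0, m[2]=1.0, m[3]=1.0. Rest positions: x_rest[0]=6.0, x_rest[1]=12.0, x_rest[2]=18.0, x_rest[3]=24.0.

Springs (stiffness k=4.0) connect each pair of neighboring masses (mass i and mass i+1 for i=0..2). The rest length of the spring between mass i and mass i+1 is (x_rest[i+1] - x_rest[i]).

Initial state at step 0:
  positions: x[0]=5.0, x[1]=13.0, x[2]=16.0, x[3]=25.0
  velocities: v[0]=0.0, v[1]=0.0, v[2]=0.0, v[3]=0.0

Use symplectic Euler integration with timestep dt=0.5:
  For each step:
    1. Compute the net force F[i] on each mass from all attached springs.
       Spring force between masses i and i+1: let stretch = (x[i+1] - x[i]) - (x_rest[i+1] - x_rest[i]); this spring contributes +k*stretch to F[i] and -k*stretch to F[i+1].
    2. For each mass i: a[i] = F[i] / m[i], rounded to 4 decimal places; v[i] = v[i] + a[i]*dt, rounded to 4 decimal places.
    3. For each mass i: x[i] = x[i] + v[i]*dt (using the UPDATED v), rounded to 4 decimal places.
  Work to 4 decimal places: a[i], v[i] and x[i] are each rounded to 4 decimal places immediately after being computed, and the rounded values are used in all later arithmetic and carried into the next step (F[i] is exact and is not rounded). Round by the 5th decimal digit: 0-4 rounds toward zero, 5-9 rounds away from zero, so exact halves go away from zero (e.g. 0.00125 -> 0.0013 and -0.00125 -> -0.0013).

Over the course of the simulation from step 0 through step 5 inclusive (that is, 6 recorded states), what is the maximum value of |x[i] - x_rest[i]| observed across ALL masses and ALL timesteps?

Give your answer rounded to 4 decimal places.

Step 0: x=[5.0000 13.0000 16.0000 25.0000] v=[0.0000 0.0000 0.0000 0.0000]
Step 1: x=[7.0000 8.0000 22.0000 22.0000] v=[4.0000 -10.0000 12.0000 -6.0000]
Step 2: x=[4.0000 16.0000 14.0000 25.0000] v=[-6.0000 16.0000 -16.0000 6.0000]
Step 3: x=[7.0000 10.0000 19.0000 23.0000] v=[6.0000 -12.0000 10.0000 -4.0000]
Step 4: x=[7.0000 10.0000 19.0000 23.0000] v=[0.0000 0.0000 0.0000 0.0000]
Step 5: x=[4.0000 16.0000 14.0000 25.0000] v=[-6.0000 12.0000 -10.0000 4.0000]
Max displacement = 4.0000

Answer: 4.0000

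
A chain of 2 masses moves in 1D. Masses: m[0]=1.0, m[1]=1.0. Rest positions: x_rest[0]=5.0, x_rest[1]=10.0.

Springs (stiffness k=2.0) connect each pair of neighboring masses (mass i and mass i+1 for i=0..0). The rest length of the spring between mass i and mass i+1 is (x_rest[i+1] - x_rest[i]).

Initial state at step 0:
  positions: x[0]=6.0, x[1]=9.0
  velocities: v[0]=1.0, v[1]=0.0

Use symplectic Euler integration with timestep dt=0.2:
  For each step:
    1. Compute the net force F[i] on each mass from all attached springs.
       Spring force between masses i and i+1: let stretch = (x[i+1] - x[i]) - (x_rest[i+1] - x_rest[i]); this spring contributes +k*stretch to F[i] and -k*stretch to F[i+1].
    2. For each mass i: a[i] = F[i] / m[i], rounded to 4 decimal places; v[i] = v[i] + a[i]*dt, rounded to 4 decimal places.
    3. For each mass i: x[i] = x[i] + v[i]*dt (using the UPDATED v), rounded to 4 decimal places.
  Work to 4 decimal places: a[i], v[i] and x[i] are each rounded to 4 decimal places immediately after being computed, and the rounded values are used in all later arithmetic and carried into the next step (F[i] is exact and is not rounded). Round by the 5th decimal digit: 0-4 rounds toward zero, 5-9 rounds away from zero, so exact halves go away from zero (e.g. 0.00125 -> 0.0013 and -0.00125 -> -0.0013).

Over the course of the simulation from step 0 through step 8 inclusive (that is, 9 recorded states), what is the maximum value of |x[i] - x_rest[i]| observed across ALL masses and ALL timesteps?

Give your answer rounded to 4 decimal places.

Answer: 1.8009

Derivation:
Step 0: x=[6.0000 9.0000] v=[1.0000 0.0000]
Step 1: x=[6.0400 9.1600] v=[0.2000 0.8000]
Step 2: x=[5.9296 9.4704] v=[-0.5520 1.5520]
Step 3: x=[5.7025 9.8975] v=[-1.1357 2.1357]
Step 4: x=[5.4110 10.3890] v=[-1.4577 2.4577]
Step 5: x=[5.1177 10.8823] v=[-1.4665 2.4665]
Step 6: x=[4.8856 11.3144] v=[-1.1607 2.1607]
Step 7: x=[4.7678 11.6322] v=[-0.5892 1.5892]
Step 8: x=[4.7991 11.8009] v=[0.1566 0.8434]
Max displacement = 1.8009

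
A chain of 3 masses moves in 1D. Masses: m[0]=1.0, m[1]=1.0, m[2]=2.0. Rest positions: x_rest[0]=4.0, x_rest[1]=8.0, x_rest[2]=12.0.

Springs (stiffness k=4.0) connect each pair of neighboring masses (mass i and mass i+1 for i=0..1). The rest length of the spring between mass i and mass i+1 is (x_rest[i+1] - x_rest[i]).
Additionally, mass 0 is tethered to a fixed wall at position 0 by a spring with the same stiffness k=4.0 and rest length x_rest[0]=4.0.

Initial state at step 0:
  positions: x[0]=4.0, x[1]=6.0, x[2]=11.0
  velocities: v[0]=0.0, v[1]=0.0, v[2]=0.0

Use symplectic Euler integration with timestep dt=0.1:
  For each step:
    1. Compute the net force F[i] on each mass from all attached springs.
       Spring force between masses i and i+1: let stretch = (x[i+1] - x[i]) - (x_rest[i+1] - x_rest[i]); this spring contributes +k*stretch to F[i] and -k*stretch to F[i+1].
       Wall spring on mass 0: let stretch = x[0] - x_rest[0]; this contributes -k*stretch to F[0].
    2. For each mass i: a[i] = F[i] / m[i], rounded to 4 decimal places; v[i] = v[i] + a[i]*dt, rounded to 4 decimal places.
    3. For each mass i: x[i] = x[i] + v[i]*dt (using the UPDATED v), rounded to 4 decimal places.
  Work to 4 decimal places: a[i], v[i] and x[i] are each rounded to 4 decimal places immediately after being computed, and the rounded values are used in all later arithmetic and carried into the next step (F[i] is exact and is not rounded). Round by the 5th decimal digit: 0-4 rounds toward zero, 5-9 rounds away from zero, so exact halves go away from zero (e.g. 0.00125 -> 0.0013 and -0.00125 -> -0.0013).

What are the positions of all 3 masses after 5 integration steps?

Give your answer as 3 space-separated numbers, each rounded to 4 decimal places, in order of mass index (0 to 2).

Step 0: x=[4.0000 6.0000 11.0000] v=[0.0000 0.0000 0.0000]
Step 1: x=[3.9200 6.1200 10.9800] v=[-0.8000 1.2000 -0.2000]
Step 2: x=[3.7712 6.3464 10.9428] v=[-1.4880 2.2640 -0.3720]
Step 3: x=[3.5746 6.6537 10.8937] v=[-1.9664 3.0725 -0.4913]
Step 4: x=[3.3581 7.0074 10.8398] v=[-2.1646 3.5369 -0.5393]
Step 5: x=[3.1533 7.3684 10.7892] v=[-2.0481 3.6101 -0.5058]

Answer: 3.1533 7.3684 10.7892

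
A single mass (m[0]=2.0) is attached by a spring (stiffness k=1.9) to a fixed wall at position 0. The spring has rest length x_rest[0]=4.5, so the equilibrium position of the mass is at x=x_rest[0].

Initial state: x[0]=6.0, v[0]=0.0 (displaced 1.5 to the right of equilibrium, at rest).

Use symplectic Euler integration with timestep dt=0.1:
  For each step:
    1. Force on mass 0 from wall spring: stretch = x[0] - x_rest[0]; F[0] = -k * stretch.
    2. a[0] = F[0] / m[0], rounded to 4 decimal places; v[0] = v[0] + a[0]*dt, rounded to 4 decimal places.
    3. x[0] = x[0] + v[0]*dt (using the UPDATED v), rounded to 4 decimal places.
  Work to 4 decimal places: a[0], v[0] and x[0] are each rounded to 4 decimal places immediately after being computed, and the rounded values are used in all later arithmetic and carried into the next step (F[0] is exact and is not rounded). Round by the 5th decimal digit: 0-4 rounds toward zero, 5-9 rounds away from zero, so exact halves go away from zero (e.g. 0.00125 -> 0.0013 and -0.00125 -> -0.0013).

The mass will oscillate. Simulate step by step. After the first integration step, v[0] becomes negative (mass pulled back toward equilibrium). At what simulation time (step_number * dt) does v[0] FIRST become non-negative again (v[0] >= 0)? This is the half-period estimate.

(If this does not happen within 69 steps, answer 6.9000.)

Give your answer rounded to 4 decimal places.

Step 0: x=[6.0000] v=[0.0000]
Step 1: x=[5.9858] v=[-0.1425]
Step 2: x=[5.9574] v=[-0.2837]
Step 3: x=[5.9152] v=[-0.4222]
Step 4: x=[5.8595] v=[-0.5566]
Step 5: x=[5.7909] v=[-0.6858]
Step 6: x=[5.7101] v=[-0.8084]
Step 7: x=[5.6178] v=[-0.9234]
Step 8: x=[5.5148] v=[-1.0296]
Step 9: x=[5.4022] v=[-1.1260]
Step 10: x=[5.2810] v=[-1.2117]
Step 11: x=[5.1524] v=[-1.2859]
Step 12: x=[5.0176] v=[-1.3479]
Step 13: x=[4.8779] v=[-1.3971]
Step 14: x=[4.7346] v=[-1.4330]
Step 15: x=[4.5891] v=[-1.4553]
Step 16: x=[4.4427] v=[-1.4638]
Step 17: x=[4.2969] v=[-1.4584]
Step 18: x=[4.1530] v=[-1.4391]
Step 19: x=[4.0124] v=[-1.4061]
Step 20: x=[3.8764] v=[-1.3598]
Step 21: x=[3.7463] v=[-1.3006]
Step 22: x=[3.6234] v=[-1.2290]
Step 23: x=[3.5088] v=[-1.1457]
Step 24: x=[3.4037] v=[-1.0515]
Step 25: x=[3.3090] v=[-0.9474]
Step 26: x=[3.2256] v=[-0.8343]
Step 27: x=[3.1543] v=[-0.7132]
Step 28: x=[3.0958] v=[-0.5854]
Step 29: x=[3.0506] v=[-0.4520]
Step 30: x=[3.0192] v=[-0.3143]
Step 31: x=[3.0018] v=[-0.1736]
Step 32: x=[2.9987] v=[-0.0313]
Step 33: x=[3.0098] v=[0.1113]
First v>=0 after going negative at step 33, time=3.3000

Answer: 3.3000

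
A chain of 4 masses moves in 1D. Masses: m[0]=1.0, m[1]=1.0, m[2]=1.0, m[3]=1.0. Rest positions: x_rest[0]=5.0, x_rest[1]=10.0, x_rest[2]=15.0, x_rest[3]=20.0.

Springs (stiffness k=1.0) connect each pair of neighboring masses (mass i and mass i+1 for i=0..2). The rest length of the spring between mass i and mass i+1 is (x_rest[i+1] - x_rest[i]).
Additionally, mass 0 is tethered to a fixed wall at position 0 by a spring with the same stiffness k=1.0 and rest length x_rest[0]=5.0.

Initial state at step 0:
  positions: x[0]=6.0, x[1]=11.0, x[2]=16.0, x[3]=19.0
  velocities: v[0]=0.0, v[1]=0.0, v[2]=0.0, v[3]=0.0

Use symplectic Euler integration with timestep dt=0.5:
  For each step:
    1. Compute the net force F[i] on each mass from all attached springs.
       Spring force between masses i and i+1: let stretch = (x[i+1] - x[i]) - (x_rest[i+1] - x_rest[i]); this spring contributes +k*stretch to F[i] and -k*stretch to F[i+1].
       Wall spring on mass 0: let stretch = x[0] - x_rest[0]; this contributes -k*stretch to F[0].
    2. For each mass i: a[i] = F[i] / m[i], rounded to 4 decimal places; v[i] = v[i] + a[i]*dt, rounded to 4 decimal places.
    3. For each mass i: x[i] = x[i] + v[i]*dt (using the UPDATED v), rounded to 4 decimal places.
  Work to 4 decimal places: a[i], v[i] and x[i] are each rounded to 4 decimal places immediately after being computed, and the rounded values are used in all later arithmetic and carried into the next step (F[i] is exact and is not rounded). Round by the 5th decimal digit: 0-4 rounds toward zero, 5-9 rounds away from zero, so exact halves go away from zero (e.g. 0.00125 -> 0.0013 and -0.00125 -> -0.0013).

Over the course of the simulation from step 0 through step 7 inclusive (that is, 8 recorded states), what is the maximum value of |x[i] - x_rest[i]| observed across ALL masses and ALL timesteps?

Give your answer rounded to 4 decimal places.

Step 0: x=[6.0000 11.0000 16.0000 19.0000] v=[0.0000 0.0000 0.0000 0.0000]
Step 1: x=[5.7500 11.0000 15.5000 19.5000] v=[-0.5000 0.0000 -1.0000 1.0000]
Step 2: x=[5.3750 10.8125 14.8750 20.2500] v=[-0.7500 -0.3750 -1.2500 1.5000]
Step 3: x=[5.0156 10.2813 14.5781 20.9063] v=[-0.7188 -1.0625 -0.5938 1.3125]
Step 4: x=[4.7187 9.5078 14.7891 21.2305] v=[-0.5938 -1.5470 0.4219 0.6484]
Step 5: x=[4.4394 8.8574 15.2901 21.1944] v=[-0.5586 -1.3009 1.0020 -0.0723]
Step 6: x=[4.1548 8.7106 15.6590 20.9322] v=[-0.5693 -0.2936 0.7378 -0.5245]
Step 7: x=[3.9704 9.1620 15.6091 20.6017] v=[-0.3688 0.9027 -0.0998 -0.6611]
Max displacement = 1.2894

Answer: 1.2894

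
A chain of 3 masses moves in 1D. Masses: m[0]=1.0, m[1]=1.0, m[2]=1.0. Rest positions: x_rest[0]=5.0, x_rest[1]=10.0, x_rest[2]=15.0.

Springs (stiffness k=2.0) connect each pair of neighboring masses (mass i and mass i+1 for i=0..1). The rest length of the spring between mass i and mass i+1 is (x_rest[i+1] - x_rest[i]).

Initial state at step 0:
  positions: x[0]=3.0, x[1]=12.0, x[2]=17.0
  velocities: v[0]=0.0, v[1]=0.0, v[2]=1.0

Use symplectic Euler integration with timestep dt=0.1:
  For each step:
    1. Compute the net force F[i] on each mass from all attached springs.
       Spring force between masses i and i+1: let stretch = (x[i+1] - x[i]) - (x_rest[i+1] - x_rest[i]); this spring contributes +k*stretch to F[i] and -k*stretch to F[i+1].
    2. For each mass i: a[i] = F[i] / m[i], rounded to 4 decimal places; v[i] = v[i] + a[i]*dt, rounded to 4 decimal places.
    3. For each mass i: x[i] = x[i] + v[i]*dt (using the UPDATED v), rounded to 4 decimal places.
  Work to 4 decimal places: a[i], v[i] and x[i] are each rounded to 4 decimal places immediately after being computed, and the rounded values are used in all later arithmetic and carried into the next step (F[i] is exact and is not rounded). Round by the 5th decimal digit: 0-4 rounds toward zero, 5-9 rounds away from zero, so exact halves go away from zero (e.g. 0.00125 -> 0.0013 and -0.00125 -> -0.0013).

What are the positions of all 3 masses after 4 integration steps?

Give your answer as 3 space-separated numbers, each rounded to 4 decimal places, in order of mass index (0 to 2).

Answer: 3.7534 11.2893 17.3574

Derivation:
Step 0: x=[3.0000 12.0000 17.0000] v=[0.0000 0.0000 1.0000]
Step 1: x=[3.0800 11.9200 17.1000] v=[0.8000 -0.8000 1.0000]
Step 2: x=[3.2368 11.7668 17.1964] v=[1.5680 -1.5320 0.9640]
Step 3: x=[3.4642 11.5516 17.2842] v=[2.2740 -2.1521 0.8781]
Step 4: x=[3.7534 11.2893 17.3574] v=[2.8915 -2.6231 0.7316]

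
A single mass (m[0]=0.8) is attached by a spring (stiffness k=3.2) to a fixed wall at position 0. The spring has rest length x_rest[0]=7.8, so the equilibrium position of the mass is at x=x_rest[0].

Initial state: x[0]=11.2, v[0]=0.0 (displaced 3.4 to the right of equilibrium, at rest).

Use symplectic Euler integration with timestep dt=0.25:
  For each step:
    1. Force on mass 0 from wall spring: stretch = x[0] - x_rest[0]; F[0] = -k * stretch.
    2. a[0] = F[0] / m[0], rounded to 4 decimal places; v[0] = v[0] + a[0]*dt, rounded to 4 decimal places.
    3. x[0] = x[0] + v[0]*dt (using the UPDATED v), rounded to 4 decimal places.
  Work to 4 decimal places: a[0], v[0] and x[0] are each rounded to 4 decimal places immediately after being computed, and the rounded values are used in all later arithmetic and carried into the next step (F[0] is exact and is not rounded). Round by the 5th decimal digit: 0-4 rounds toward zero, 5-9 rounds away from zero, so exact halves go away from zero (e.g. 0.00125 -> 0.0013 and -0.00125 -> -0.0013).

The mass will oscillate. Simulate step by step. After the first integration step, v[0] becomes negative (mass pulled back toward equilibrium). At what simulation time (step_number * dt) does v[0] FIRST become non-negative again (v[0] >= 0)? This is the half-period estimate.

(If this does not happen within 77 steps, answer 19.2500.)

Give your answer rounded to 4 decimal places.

Step 0: x=[11.2000] v=[0.0000]
Step 1: x=[10.3500] v=[-3.4000]
Step 2: x=[8.8625] v=[-5.9500]
Step 3: x=[7.1094] v=[-7.0125]
Step 4: x=[5.5289] v=[-6.3219]
Step 5: x=[4.5162] v=[-4.0508]
Step 6: x=[4.3245] v=[-0.7670]
Step 7: x=[5.0016] v=[2.7085]
First v>=0 after going negative at step 7, time=1.7500

Answer: 1.7500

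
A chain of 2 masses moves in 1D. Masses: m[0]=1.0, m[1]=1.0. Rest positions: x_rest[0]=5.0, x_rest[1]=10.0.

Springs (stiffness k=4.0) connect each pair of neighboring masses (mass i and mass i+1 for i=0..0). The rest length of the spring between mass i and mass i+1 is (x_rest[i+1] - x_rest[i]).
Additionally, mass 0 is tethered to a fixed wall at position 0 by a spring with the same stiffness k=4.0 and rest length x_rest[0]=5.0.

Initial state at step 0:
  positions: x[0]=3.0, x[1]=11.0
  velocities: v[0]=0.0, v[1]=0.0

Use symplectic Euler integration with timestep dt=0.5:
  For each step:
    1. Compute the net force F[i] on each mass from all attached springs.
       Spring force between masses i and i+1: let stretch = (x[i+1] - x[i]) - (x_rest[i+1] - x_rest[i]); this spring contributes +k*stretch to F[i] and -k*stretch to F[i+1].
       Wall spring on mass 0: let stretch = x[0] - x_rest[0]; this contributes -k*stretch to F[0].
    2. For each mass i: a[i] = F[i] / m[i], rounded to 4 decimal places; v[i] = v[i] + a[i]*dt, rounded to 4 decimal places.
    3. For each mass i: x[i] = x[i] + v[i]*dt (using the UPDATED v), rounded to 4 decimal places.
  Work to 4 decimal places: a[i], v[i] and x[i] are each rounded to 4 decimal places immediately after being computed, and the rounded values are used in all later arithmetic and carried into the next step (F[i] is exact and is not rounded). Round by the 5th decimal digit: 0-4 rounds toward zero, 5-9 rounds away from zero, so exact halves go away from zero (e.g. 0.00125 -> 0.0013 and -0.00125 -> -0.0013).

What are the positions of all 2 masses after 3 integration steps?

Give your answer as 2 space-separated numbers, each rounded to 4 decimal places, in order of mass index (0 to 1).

Step 0: x=[3.0000 11.0000] v=[0.0000 0.0000]
Step 1: x=[8.0000 8.0000] v=[10.0000 -6.0000]
Step 2: x=[5.0000 10.0000] v=[-6.0000 4.0000]
Step 3: x=[2.0000 12.0000] v=[-6.0000 4.0000]

Answer: 2.0000 12.0000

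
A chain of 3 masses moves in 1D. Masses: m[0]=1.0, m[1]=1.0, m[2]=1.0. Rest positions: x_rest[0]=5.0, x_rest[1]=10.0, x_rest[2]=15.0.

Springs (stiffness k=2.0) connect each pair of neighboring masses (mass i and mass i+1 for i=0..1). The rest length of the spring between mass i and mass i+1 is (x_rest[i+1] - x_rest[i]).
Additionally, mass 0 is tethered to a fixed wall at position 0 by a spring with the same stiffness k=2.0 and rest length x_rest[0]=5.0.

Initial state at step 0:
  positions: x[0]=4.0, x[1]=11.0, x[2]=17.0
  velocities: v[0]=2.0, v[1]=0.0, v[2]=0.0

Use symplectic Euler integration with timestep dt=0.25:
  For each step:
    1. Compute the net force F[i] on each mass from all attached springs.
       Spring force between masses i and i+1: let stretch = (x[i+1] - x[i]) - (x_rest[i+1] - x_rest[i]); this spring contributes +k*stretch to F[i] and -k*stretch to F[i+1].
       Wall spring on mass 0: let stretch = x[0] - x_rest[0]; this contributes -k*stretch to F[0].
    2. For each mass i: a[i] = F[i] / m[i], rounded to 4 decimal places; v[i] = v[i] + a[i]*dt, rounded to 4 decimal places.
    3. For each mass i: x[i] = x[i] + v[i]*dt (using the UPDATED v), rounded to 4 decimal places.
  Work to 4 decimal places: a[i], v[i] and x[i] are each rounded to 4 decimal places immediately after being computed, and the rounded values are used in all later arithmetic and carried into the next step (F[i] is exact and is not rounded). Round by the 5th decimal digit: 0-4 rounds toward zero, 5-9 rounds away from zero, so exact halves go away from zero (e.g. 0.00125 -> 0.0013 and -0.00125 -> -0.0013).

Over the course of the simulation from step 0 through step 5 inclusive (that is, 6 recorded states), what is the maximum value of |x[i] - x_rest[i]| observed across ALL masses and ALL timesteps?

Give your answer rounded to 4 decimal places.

Step 0: x=[4.0000 11.0000 17.0000] v=[2.0000 0.0000 0.0000]
Step 1: x=[4.8750 10.8750 16.8750] v=[3.5000 -0.5000 -0.5000]
Step 2: x=[5.8906 10.7500 16.6250] v=[4.0625 -0.5000 -1.0000]
Step 3: x=[6.7773 10.7520 16.2656] v=[3.5469 0.0078 -1.4375]
Step 4: x=[7.3137 10.9463 15.8420] v=[2.1456 0.7773 -1.6943]
Step 5: x=[7.3900 11.2985 15.4315] v=[0.3051 1.4089 -1.6422]
Max displacement = 2.3900

Answer: 2.3900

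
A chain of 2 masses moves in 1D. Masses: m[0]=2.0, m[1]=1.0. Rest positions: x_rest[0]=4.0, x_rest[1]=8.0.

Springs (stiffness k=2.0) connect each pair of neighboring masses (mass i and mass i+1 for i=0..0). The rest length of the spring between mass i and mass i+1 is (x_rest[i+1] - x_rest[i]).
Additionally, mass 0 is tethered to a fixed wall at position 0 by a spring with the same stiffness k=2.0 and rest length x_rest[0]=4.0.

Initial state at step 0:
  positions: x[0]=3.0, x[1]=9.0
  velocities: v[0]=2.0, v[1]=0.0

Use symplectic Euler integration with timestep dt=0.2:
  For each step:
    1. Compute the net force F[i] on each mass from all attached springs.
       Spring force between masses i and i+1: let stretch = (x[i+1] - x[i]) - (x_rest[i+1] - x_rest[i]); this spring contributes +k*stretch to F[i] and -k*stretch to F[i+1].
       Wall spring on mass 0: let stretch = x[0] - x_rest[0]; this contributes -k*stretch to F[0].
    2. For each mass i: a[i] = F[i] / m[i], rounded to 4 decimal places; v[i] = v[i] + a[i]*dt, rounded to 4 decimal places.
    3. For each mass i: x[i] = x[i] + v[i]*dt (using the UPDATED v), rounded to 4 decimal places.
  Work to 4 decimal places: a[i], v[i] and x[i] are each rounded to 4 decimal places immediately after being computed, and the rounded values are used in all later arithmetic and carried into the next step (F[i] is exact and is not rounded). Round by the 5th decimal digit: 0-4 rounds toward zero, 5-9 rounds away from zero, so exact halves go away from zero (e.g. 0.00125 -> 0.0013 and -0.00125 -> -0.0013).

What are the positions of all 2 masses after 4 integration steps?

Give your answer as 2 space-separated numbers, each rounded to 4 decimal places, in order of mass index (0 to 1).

Answer: 5.2775 8.0049

Derivation:
Step 0: x=[3.0000 9.0000] v=[2.0000 0.0000]
Step 1: x=[3.5200 8.8400] v=[2.6000 -0.8000]
Step 2: x=[4.1120 8.5744] v=[2.9600 -1.3280]
Step 3: x=[4.7180 8.2718] v=[3.0301 -1.5130]
Step 4: x=[5.2775 8.0049] v=[2.7973 -1.3345]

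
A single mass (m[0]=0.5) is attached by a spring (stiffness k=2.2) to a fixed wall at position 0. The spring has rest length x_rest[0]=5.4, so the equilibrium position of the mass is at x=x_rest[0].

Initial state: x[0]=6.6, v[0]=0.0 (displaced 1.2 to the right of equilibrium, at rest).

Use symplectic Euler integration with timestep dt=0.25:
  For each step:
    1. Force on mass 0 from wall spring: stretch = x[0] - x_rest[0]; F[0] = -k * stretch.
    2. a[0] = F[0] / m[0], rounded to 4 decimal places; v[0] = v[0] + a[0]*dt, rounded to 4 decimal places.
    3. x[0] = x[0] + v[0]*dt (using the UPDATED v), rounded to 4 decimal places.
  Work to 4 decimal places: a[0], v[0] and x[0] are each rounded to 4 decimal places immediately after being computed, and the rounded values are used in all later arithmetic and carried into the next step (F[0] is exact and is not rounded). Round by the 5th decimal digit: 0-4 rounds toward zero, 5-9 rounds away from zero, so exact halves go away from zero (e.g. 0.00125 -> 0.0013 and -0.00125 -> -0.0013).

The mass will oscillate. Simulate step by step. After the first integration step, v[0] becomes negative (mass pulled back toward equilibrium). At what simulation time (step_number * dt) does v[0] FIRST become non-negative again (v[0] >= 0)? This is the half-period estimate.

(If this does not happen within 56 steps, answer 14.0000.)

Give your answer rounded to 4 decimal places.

Step 0: x=[6.6000] v=[0.0000]
Step 1: x=[6.2700] v=[-1.3200]
Step 2: x=[5.7008] v=[-2.2770]
Step 3: x=[5.0488] v=[-2.6079]
Step 4: x=[4.4934] v=[-2.2216]
Step 5: x=[4.1873] v=[-1.2244]
Step 6: x=[4.2147] v=[0.1096]
First v>=0 after going negative at step 6, time=1.5000

Answer: 1.5000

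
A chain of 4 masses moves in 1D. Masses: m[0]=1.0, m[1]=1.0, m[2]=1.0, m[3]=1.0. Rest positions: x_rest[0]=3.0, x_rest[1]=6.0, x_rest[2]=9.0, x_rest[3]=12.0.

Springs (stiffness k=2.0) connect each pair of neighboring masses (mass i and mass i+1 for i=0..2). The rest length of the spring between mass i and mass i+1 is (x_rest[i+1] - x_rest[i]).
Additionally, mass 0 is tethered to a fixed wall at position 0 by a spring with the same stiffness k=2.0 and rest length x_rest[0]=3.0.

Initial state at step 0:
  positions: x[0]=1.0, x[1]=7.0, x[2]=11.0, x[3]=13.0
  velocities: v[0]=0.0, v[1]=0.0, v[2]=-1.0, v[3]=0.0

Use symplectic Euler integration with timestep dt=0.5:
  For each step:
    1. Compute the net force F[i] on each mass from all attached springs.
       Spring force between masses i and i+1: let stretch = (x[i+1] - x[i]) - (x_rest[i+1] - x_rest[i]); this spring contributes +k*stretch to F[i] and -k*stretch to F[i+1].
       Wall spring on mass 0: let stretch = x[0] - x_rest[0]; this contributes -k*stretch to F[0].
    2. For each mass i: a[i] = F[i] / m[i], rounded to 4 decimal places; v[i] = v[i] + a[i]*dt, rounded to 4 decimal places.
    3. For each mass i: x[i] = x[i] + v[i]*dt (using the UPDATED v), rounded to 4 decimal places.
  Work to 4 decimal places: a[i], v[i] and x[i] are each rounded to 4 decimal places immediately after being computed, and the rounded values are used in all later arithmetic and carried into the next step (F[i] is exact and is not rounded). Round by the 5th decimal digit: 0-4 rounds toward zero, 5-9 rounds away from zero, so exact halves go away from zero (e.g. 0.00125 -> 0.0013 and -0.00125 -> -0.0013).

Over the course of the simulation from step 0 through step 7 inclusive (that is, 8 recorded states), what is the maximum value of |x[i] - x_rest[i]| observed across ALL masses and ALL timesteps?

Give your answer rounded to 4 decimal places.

Step 0: x=[1.0000 7.0000 11.0000 13.0000] v=[0.0000 0.0000 -1.0000 0.0000]
Step 1: x=[3.5000 6.0000 9.5000 13.5000] v=[5.0000 -2.0000 -3.0000 1.0000]
Step 2: x=[5.5000 5.5000 8.2500 13.5000] v=[4.0000 -1.0000 -2.5000 0.0000]
Step 3: x=[4.7500 6.3750 8.2500 12.3750] v=[-1.5000 1.7500 0.0000 -2.2500]
Step 4: x=[2.4375 7.3750 9.3750 10.6875] v=[-4.6250 2.0000 2.2500 -3.3750]
Step 5: x=[1.3750 6.9063 10.1563 9.8438] v=[-2.1250 -0.9375 1.5625 -1.6875]
Step 6: x=[2.3907 5.2969 9.1563 10.6563] v=[2.0313 -3.2188 -2.0000 1.6250]
Step 7: x=[3.6641 4.1641 6.9766 12.2188] v=[2.5468 -2.2656 -4.3594 3.1250]
Max displacement = 2.5000

Answer: 2.5000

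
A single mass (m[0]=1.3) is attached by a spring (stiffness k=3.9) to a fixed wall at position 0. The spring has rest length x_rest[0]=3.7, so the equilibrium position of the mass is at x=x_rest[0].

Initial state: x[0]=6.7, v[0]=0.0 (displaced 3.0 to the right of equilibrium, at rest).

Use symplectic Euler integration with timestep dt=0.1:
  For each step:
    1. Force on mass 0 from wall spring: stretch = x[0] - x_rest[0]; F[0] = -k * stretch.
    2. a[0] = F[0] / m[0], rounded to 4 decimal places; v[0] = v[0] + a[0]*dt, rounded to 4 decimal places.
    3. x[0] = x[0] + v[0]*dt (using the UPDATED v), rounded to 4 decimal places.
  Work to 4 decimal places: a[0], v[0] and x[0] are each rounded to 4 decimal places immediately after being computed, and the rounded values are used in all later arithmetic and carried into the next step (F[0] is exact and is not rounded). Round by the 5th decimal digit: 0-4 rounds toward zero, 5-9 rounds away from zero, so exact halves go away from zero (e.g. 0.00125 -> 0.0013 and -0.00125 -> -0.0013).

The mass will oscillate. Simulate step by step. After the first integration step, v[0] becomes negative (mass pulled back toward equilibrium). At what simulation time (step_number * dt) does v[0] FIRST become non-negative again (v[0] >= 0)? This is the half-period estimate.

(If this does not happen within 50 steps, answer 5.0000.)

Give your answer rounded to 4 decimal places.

Answer: 1.9000

Derivation:
Step 0: x=[6.7000] v=[0.0000]
Step 1: x=[6.6100] v=[-0.9000]
Step 2: x=[6.4327] v=[-1.7730]
Step 3: x=[6.1734] v=[-2.5928]
Step 4: x=[5.8399] v=[-3.3348]
Step 5: x=[5.4422] v=[-3.9768]
Step 6: x=[4.9923] v=[-4.4995]
Step 7: x=[4.5036] v=[-4.8872]
Step 8: x=[3.9908] v=[-5.1283]
Step 9: x=[3.4693] v=[-5.2155]
Step 10: x=[2.9547] v=[-5.1463]
Step 11: x=[2.4624] v=[-4.9227]
Step 12: x=[2.0073] v=[-4.5514]
Step 13: x=[1.6029] v=[-4.0436]
Step 14: x=[1.2615] v=[-3.4145]
Step 15: x=[0.9932] v=[-2.6830]
Step 16: x=[0.8061] v=[-1.8710]
Step 17: x=[0.7058] v=[-1.0028]
Step 18: x=[0.6954] v=[-0.1045]
Step 19: x=[0.7751] v=[0.7969]
First v>=0 after going negative at step 19, time=1.9000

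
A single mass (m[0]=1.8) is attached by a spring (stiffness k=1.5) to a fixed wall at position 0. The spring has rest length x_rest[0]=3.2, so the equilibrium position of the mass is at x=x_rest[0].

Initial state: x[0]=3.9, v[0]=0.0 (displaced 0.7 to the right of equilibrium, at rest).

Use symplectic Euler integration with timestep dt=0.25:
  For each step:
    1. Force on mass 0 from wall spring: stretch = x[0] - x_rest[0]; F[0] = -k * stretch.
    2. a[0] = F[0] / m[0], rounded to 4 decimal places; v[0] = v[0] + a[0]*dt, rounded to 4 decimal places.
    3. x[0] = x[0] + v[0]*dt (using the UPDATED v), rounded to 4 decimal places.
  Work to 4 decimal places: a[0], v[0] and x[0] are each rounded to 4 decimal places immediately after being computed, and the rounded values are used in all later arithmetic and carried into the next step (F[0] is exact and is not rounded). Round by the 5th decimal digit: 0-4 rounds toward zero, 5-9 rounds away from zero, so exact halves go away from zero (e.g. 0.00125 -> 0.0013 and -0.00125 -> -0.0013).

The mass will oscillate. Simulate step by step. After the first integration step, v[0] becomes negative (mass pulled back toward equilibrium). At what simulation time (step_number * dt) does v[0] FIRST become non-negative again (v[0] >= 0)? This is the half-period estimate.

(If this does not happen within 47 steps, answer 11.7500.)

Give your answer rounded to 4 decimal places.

Answer: 3.5000

Derivation:
Step 0: x=[3.9000] v=[0.0000]
Step 1: x=[3.8636] v=[-0.1458]
Step 2: x=[3.7926] v=[-0.2841]
Step 3: x=[3.6907] v=[-0.4076]
Step 4: x=[3.5633] v=[-0.5098]
Step 5: x=[3.4169] v=[-0.5855]
Step 6: x=[3.2592] v=[-0.6307]
Step 7: x=[3.0985] v=[-0.6430]
Step 8: x=[2.9430] v=[-0.6219]
Step 9: x=[2.8009] v=[-0.5684]
Step 10: x=[2.6796] v=[-0.4853]
Step 11: x=[2.5854] v=[-0.3769]
Step 12: x=[2.5232] v=[-0.2489]
Step 13: x=[2.4962] v=[-0.1079]
Step 14: x=[2.5059] v=[0.0387]
First v>=0 after going negative at step 14, time=3.5000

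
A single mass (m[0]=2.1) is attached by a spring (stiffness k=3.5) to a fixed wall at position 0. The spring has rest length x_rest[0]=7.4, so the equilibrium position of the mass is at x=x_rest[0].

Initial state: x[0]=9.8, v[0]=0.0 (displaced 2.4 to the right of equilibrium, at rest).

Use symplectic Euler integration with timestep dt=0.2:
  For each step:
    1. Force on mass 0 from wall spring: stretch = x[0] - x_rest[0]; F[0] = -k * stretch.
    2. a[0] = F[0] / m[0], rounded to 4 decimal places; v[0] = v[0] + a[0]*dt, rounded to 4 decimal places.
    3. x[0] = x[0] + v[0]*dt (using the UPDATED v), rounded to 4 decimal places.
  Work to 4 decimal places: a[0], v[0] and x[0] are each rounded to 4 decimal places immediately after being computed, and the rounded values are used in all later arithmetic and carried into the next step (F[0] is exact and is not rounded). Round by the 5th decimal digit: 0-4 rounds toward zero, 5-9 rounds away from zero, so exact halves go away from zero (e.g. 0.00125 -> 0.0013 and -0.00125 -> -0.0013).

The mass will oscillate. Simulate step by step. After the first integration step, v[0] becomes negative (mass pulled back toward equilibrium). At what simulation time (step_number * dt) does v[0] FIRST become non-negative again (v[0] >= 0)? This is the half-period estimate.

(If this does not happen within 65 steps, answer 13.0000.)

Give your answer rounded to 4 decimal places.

Answer: 2.6000

Derivation:
Step 0: x=[9.8000] v=[0.0000]
Step 1: x=[9.6400] v=[-0.8000]
Step 2: x=[9.3307] v=[-1.5467]
Step 3: x=[8.8926] v=[-2.1903]
Step 4: x=[8.3550] v=[-2.6878]
Step 5: x=[7.7538] v=[-3.0061]
Step 6: x=[7.1290] v=[-3.1240]
Step 7: x=[6.5223] v=[-3.0337]
Step 8: x=[5.9741] v=[-2.7411]
Step 9: x=[5.5209] v=[-2.2658]
Step 10: x=[5.1930] v=[-1.6394]
Step 11: x=[5.0123] v=[-0.9037]
Step 12: x=[4.9907] v=[-0.1078]
Step 13: x=[5.1298] v=[0.6953]
First v>=0 after going negative at step 13, time=2.6000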